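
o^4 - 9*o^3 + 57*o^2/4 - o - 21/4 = (o - 7)*(o - 3/2)*(o - 1)*(o + 1/2)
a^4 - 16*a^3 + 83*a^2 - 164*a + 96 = (a - 8)*(a - 4)*(a - 3)*(a - 1)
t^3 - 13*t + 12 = (t - 3)*(t - 1)*(t + 4)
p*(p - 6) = p^2 - 6*p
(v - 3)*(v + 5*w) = v^2 + 5*v*w - 3*v - 15*w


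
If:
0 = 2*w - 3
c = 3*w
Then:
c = 9/2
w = 3/2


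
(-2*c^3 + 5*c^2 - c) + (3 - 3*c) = -2*c^3 + 5*c^2 - 4*c + 3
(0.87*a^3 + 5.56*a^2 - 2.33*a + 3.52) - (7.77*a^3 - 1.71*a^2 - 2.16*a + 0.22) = -6.9*a^3 + 7.27*a^2 - 0.17*a + 3.3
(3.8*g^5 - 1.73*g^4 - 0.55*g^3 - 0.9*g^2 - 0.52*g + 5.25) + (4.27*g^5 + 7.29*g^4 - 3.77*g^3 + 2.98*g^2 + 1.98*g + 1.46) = 8.07*g^5 + 5.56*g^4 - 4.32*g^3 + 2.08*g^2 + 1.46*g + 6.71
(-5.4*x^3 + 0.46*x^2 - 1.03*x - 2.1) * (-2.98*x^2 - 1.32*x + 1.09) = 16.092*x^5 + 5.7572*x^4 - 3.4238*x^3 + 8.119*x^2 + 1.6493*x - 2.289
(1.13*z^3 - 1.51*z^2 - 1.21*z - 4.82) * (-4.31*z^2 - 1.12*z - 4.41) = -4.8703*z^5 + 5.2425*z^4 + 1.923*z^3 + 28.7885*z^2 + 10.7345*z + 21.2562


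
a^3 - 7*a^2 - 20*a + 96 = (a - 8)*(a - 3)*(a + 4)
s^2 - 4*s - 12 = (s - 6)*(s + 2)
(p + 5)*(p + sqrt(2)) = p^2 + sqrt(2)*p + 5*p + 5*sqrt(2)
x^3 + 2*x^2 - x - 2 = (x - 1)*(x + 1)*(x + 2)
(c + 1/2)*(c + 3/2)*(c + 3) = c^3 + 5*c^2 + 27*c/4 + 9/4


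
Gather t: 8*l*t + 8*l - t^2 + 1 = 8*l*t + 8*l - t^2 + 1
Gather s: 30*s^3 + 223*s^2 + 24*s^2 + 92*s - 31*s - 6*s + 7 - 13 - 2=30*s^3 + 247*s^2 + 55*s - 8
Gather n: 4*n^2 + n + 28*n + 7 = 4*n^2 + 29*n + 7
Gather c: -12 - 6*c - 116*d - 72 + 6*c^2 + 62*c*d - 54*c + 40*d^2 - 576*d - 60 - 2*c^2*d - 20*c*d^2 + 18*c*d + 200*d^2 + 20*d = c^2*(6 - 2*d) + c*(-20*d^2 + 80*d - 60) + 240*d^2 - 672*d - 144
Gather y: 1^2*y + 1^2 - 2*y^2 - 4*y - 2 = -2*y^2 - 3*y - 1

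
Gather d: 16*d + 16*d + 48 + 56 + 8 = 32*d + 112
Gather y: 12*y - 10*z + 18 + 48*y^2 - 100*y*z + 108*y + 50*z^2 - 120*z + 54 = 48*y^2 + y*(120 - 100*z) + 50*z^2 - 130*z + 72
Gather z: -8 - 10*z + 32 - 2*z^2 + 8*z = -2*z^2 - 2*z + 24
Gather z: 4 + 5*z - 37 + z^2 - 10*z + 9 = z^2 - 5*z - 24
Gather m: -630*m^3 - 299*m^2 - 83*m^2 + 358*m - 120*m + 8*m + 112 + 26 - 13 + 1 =-630*m^3 - 382*m^2 + 246*m + 126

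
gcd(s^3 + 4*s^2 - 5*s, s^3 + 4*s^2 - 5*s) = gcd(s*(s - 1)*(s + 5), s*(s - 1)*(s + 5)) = s^3 + 4*s^2 - 5*s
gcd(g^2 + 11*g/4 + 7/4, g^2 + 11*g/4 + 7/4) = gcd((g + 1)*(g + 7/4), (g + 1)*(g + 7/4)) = g^2 + 11*g/4 + 7/4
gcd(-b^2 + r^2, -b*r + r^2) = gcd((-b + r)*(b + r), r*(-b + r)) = -b + r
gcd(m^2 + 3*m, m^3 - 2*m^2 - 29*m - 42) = m + 3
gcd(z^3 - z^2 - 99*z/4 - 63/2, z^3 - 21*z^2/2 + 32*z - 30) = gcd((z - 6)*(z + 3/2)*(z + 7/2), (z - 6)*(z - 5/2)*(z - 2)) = z - 6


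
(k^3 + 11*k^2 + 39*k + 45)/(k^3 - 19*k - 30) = (k^2 + 8*k + 15)/(k^2 - 3*k - 10)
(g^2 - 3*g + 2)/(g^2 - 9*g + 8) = (g - 2)/(g - 8)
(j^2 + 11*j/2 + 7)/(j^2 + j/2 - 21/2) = (j + 2)/(j - 3)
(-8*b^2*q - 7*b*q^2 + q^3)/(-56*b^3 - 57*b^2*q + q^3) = q/(7*b + q)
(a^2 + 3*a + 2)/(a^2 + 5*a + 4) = (a + 2)/(a + 4)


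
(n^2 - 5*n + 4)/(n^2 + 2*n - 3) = (n - 4)/(n + 3)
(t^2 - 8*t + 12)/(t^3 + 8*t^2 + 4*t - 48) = (t - 6)/(t^2 + 10*t + 24)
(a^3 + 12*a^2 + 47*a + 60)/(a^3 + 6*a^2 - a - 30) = (a + 4)/(a - 2)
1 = 1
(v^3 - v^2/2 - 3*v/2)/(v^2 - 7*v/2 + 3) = v*(v + 1)/(v - 2)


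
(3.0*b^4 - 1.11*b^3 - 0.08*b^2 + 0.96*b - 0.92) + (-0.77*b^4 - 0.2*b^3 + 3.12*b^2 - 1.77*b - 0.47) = 2.23*b^4 - 1.31*b^3 + 3.04*b^2 - 0.81*b - 1.39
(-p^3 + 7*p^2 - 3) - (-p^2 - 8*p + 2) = -p^3 + 8*p^2 + 8*p - 5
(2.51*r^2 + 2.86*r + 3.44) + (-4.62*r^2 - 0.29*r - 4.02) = -2.11*r^2 + 2.57*r - 0.58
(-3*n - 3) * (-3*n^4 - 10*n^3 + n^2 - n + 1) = 9*n^5 + 39*n^4 + 27*n^3 - 3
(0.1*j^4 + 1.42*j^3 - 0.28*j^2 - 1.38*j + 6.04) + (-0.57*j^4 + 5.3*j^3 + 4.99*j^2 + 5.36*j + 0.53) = -0.47*j^4 + 6.72*j^3 + 4.71*j^2 + 3.98*j + 6.57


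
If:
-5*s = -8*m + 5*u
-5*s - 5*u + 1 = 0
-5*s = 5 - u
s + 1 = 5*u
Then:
No Solution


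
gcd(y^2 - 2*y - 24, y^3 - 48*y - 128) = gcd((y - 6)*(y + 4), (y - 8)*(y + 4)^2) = y + 4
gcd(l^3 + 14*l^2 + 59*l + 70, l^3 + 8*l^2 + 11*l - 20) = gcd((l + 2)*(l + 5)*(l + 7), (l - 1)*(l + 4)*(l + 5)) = l + 5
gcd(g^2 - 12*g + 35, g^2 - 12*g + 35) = g^2 - 12*g + 35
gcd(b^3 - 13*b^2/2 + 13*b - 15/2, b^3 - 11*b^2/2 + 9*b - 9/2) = b^2 - 4*b + 3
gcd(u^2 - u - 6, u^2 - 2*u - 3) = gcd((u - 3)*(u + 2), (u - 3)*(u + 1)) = u - 3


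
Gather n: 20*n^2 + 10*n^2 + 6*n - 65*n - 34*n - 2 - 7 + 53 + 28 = 30*n^2 - 93*n + 72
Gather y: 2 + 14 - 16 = 0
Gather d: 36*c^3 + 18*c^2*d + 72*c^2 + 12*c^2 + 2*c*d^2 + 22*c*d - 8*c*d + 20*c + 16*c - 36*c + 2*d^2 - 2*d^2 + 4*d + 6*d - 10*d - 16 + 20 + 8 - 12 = 36*c^3 + 84*c^2 + 2*c*d^2 + d*(18*c^2 + 14*c)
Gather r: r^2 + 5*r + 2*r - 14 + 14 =r^2 + 7*r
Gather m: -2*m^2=-2*m^2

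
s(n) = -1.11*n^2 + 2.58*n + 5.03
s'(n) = 2.58 - 2.22*n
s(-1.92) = -4.02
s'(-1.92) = 6.84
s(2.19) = 5.36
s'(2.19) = -2.28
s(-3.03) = -12.98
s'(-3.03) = 9.31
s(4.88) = -8.81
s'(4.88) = -8.25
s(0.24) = 5.59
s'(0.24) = 2.05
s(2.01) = 5.73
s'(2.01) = -1.88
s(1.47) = 6.42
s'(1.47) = -0.68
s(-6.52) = -58.98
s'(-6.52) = 17.05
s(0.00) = 5.03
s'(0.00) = 2.58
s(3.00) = 2.78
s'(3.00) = -4.08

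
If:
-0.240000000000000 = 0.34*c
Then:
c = -0.71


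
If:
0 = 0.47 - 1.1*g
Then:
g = 0.43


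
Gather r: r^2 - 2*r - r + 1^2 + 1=r^2 - 3*r + 2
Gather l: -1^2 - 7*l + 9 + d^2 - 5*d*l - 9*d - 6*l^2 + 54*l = d^2 - 9*d - 6*l^2 + l*(47 - 5*d) + 8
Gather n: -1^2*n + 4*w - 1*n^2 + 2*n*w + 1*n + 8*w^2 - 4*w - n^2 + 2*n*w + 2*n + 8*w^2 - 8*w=-2*n^2 + n*(4*w + 2) + 16*w^2 - 8*w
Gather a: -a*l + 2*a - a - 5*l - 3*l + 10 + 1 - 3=a*(1 - l) - 8*l + 8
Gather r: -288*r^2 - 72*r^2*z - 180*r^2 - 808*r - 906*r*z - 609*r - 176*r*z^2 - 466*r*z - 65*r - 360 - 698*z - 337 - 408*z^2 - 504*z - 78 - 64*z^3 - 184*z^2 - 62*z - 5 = r^2*(-72*z - 468) + r*(-176*z^2 - 1372*z - 1482) - 64*z^3 - 592*z^2 - 1264*z - 780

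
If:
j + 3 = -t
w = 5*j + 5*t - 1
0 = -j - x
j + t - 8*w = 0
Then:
No Solution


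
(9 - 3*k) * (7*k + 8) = -21*k^2 + 39*k + 72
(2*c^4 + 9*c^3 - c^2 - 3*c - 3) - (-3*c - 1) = 2*c^4 + 9*c^3 - c^2 - 2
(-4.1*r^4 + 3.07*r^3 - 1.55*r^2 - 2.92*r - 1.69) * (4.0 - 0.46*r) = 1.886*r^5 - 17.8122*r^4 + 12.993*r^3 - 4.8568*r^2 - 10.9026*r - 6.76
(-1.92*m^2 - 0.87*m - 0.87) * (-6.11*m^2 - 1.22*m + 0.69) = 11.7312*m^4 + 7.6581*m^3 + 5.0523*m^2 + 0.4611*m - 0.6003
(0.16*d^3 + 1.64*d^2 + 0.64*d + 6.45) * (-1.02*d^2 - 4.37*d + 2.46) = -0.1632*d^5 - 2.372*d^4 - 7.426*d^3 - 5.3414*d^2 - 26.6121*d + 15.867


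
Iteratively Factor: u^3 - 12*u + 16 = (u - 2)*(u^2 + 2*u - 8) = (u - 2)^2*(u + 4)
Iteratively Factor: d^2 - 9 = (d + 3)*(d - 3)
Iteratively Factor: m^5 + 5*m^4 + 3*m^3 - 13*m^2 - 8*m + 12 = (m + 2)*(m^4 + 3*m^3 - 3*m^2 - 7*m + 6) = (m + 2)^2*(m^3 + m^2 - 5*m + 3) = (m - 1)*(m + 2)^2*(m^2 + 2*m - 3) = (m - 1)*(m + 2)^2*(m + 3)*(m - 1)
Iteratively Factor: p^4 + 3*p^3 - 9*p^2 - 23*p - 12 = (p + 1)*(p^3 + 2*p^2 - 11*p - 12) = (p - 3)*(p + 1)*(p^2 + 5*p + 4) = (p - 3)*(p + 1)^2*(p + 4)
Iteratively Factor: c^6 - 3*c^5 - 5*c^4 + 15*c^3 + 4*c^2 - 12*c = (c + 1)*(c^5 - 4*c^4 - c^3 + 16*c^2 - 12*c) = (c - 1)*(c + 1)*(c^4 - 3*c^3 - 4*c^2 + 12*c) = (c - 3)*(c - 1)*(c + 1)*(c^3 - 4*c) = (c - 3)*(c - 2)*(c - 1)*(c + 1)*(c^2 + 2*c) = (c - 3)*(c - 2)*(c - 1)*(c + 1)*(c + 2)*(c)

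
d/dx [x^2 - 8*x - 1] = 2*x - 8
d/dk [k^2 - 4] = 2*k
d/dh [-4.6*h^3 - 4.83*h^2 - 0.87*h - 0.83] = -13.8*h^2 - 9.66*h - 0.87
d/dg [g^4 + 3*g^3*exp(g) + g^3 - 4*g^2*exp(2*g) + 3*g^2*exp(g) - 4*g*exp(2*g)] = 3*g^3*exp(g) + 4*g^3 - 8*g^2*exp(2*g) + 12*g^2*exp(g) + 3*g^2 - 16*g*exp(2*g) + 6*g*exp(g) - 4*exp(2*g)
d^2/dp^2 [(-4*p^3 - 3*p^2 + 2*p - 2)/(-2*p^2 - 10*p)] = (83*p^3 + 6*p^2 + 30*p + 50)/(p^3*(p^3 + 15*p^2 + 75*p + 125))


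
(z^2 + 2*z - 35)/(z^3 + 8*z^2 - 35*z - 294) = (z - 5)/(z^2 + z - 42)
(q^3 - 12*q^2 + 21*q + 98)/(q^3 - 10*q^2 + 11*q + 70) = (q - 7)/(q - 5)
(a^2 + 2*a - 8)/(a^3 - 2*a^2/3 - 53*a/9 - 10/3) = 9*(-a^2 - 2*a + 8)/(-9*a^3 + 6*a^2 + 53*a + 30)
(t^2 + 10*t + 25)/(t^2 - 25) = (t + 5)/(t - 5)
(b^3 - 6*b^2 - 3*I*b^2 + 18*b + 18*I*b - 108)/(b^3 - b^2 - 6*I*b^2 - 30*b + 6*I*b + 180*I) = (b + 3*I)/(b + 5)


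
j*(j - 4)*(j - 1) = j^3 - 5*j^2 + 4*j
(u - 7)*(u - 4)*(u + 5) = u^3 - 6*u^2 - 27*u + 140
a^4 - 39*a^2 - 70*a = a*(a - 7)*(a + 2)*(a + 5)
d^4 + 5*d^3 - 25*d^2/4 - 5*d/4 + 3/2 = (d - 1)*(d - 1/2)*(d + 1/2)*(d + 6)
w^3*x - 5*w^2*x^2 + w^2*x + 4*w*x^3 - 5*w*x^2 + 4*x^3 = (w - 4*x)*(w - x)*(w*x + x)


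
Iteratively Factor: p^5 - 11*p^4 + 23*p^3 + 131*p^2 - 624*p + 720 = (p - 3)*(p^4 - 8*p^3 - p^2 + 128*p - 240) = (p - 4)*(p - 3)*(p^3 - 4*p^2 - 17*p + 60) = (p - 4)*(p - 3)*(p + 4)*(p^2 - 8*p + 15) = (p - 4)*(p - 3)^2*(p + 4)*(p - 5)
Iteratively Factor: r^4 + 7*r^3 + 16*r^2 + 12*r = (r)*(r^3 + 7*r^2 + 16*r + 12) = r*(r + 3)*(r^2 + 4*r + 4) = r*(r + 2)*(r + 3)*(r + 2)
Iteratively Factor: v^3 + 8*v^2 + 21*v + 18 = (v + 2)*(v^2 + 6*v + 9) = (v + 2)*(v + 3)*(v + 3)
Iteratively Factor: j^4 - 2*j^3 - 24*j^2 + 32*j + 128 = (j + 2)*(j^3 - 4*j^2 - 16*j + 64) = (j - 4)*(j + 2)*(j^2 - 16) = (j - 4)*(j + 2)*(j + 4)*(j - 4)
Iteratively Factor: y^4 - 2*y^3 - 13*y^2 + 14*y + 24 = (y + 3)*(y^3 - 5*y^2 + 2*y + 8) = (y + 1)*(y + 3)*(y^2 - 6*y + 8) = (y - 4)*(y + 1)*(y + 3)*(y - 2)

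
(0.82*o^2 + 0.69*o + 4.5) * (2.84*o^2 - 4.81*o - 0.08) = 2.3288*o^4 - 1.9846*o^3 + 9.3955*o^2 - 21.7002*o - 0.36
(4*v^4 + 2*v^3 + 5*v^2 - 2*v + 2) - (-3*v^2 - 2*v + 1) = 4*v^4 + 2*v^3 + 8*v^2 + 1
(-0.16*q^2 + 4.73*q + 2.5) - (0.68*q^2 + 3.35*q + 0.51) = -0.84*q^2 + 1.38*q + 1.99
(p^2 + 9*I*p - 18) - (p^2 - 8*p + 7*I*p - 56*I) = 8*p + 2*I*p - 18 + 56*I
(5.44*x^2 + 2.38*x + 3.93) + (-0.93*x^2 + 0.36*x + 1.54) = 4.51*x^2 + 2.74*x + 5.47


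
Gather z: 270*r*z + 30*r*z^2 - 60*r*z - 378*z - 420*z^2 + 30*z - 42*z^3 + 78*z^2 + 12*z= -42*z^3 + z^2*(30*r - 342) + z*(210*r - 336)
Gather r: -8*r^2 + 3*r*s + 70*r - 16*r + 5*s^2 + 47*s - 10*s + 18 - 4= -8*r^2 + r*(3*s + 54) + 5*s^2 + 37*s + 14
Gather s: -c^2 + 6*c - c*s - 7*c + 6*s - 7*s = -c^2 - c + s*(-c - 1)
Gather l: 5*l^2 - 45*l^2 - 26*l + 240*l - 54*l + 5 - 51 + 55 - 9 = -40*l^2 + 160*l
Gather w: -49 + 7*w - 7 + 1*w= 8*w - 56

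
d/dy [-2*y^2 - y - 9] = -4*y - 1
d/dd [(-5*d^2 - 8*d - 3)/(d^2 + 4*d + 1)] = 4*(-3*d^2 - d + 1)/(d^4 + 8*d^3 + 18*d^2 + 8*d + 1)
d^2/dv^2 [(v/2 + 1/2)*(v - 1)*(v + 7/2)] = 3*v + 7/2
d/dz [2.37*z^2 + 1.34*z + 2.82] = 4.74*z + 1.34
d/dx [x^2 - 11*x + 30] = 2*x - 11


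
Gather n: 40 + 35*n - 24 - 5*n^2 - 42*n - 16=-5*n^2 - 7*n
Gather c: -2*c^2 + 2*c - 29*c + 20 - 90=-2*c^2 - 27*c - 70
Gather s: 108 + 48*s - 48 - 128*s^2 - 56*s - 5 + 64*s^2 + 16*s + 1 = -64*s^2 + 8*s + 56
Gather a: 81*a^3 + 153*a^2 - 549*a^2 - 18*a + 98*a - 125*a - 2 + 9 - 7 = 81*a^3 - 396*a^2 - 45*a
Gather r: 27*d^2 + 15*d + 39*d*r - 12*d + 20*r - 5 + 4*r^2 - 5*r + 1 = 27*d^2 + 3*d + 4*r^2 + r*(39*d + 15) - 4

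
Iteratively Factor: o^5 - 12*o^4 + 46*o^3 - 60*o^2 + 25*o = (o - 5)*(o^4 - 7*o^3 + 11*o^2 - 5*o) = (o - 5)*(o - 1)*(o^3 - 6*o^2 + 5*o) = (o - 5)*(o - 1)^2*(o^2 - 5*o) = (o - 5)^2*(o - 1)^2*(o)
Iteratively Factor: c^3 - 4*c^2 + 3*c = (c - 3)*(c^2 - c) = c*(c - 3)*(c - 1)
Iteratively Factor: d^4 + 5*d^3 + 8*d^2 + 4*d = (d)*(d^3 + 5*d^2 + 8*d + 4) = d*(d + 1)*(d^2 + 4*d + 4) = d*(d + 1)*(d + 2)*(d + 2)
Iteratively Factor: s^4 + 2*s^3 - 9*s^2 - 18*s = (s)*(s^3 + 2*s^2 - 9*s - 18) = s*(s - 3)*(s^2 + 5*s + 6) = s*(s - 3)*(s + 2)*(s + 3)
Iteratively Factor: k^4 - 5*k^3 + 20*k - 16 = (k - 4)*(k^3 - k^2 - 4*k + 4) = (k - 4)*(k - 2)*(k^2 + k - 2) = (k - 4)*(k - 2)*(k - 1)*(k + 2)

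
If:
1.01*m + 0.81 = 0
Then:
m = -0.80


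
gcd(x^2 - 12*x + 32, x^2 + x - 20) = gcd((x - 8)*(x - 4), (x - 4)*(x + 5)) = x - 4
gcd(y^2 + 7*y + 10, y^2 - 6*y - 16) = y + 2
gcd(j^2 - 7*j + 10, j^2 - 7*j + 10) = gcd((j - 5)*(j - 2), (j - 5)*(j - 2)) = j^2 - 7*j + 10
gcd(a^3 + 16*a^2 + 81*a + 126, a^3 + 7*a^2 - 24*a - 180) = a + 6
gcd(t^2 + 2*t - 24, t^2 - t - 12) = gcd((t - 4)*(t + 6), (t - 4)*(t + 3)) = t - 4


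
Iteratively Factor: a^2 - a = (a - 1)*(a)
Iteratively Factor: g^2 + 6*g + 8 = (g + 4)*(g + 2)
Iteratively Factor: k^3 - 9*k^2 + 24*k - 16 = (k - 4)*(k^2 - 5*k + 4) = (k - 4)*(k - 1)*(k - 4)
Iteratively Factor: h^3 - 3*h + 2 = (h + 2)*(h^2 - 2*h + 1) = (h - 1)*(h + 2)*(h - 1)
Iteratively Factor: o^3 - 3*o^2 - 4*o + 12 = (o - 3)*(o^2 - 4) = (o - 3)*(o - 2)*(o + 2)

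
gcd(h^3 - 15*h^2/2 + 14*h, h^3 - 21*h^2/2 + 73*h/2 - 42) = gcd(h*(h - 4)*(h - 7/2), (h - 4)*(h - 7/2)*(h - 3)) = h^2 - 15*h/2 + 14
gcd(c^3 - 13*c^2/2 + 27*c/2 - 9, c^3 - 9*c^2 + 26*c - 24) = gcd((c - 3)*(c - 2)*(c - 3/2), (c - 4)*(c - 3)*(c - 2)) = c^2 - 5*c + 6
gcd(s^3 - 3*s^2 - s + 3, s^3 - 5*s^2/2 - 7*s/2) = s + 1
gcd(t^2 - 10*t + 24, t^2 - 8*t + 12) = t - 6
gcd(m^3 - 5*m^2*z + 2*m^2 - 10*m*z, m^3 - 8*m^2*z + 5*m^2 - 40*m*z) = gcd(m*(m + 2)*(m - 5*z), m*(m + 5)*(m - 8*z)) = m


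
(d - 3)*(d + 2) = d^2 - d - 6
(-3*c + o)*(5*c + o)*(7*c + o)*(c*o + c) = -105*c^4*o - 105*c^4 - c^3*o^2 - c^3*o + 9*c^2*o^3 + 9*c^2*o^2 + c*o^4 + c*o^3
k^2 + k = k*(k + 1)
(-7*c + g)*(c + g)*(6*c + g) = -42*c^3 - 43*c^2*g + g^3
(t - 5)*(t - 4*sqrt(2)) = t^2 - 4*sqrt(2)*t - 5*t + 20*sqrt(2)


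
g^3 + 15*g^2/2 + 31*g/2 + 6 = (g + 1/2)*(g + 3)*(g + 4)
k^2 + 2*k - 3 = (k - 1)*(k + 3)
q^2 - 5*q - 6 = (q - 6)*(q + 1)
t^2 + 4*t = t*(t + 4)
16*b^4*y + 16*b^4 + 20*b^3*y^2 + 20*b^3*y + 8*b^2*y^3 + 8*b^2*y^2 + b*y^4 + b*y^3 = (2*b + y)^2*(4*b + y)*(b*y + b)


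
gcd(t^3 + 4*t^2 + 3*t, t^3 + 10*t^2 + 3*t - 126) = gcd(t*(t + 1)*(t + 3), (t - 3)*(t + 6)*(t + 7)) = 1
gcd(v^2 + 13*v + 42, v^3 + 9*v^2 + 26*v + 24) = 1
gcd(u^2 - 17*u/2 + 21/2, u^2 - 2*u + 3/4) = u - 3/2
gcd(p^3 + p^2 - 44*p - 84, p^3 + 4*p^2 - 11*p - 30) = p + 2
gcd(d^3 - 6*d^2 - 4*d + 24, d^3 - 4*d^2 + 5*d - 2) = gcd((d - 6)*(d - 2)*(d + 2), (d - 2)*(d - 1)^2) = d - 2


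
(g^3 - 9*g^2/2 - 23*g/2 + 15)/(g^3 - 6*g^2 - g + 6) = (g + 5/2)/(g + 1)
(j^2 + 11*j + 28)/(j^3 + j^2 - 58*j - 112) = (j + 4)/(j^2 - 6*j - 16)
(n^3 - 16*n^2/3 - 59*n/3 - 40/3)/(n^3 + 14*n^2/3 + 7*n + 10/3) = (n - 8)/(n + 2)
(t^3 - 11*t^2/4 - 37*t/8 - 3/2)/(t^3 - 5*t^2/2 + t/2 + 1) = (t^2 - 13*t/4 - 3)/(t^2 - 3*t + 2)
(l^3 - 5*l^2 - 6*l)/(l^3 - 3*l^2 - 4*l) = (l - 6)/(l - 4)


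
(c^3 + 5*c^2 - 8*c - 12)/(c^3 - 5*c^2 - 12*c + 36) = (c^2 + 7*c + 6)/(c^2 - 3*c - 18)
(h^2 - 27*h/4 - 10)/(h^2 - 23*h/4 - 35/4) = (h - 8)/(h - 7)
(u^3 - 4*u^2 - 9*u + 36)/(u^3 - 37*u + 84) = (u + 3)/(u + 7)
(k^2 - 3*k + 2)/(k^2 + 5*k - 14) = (k - 1)/(k + 7)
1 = 1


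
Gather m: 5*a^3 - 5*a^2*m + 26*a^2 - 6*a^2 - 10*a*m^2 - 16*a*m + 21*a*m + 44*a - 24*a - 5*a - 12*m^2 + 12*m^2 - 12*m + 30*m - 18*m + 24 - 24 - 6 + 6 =5*a^3 + 20*a^2 - 10*a*m^2 + 15*a + m*(-5*a^2 + 5*a)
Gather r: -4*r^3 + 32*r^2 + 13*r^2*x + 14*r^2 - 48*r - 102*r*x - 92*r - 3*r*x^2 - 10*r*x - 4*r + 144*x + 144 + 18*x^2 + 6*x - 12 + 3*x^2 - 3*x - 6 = -4*r^3 + r^2*(13*x + 46) + r*(-3*x^2 - 112*x - 144) + 21*x^2 + 147*x + 126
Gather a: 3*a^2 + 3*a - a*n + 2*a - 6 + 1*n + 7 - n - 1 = 3*a^2 + a*(5 - n)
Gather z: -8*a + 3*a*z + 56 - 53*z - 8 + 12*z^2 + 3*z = -8*a + 12*z^2 + z*(3*a - 50) + 48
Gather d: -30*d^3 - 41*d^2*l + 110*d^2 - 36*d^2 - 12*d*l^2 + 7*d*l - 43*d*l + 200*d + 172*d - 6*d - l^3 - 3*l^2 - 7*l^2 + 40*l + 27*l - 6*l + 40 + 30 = -30*d^3 + d^2*(74 - 41*l) + d*(-12*l^2 - 36*l + 366) - l^3 - 10*l^2 + 61*l + 70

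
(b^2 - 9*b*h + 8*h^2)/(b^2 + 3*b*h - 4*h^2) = (b - 8*h)/(b + 4*h)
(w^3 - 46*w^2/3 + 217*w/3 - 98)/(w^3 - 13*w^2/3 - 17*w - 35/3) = (3*w^2 - 25*w + 42)/(3*w^2 + 8*w + 5)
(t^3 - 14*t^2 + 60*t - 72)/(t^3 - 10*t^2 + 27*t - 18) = (t^2 - 8*t + 12)/(t^2 - 4*t + 3)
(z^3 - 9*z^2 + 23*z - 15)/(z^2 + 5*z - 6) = (z^2 - 8*z + 15)/(z + 6)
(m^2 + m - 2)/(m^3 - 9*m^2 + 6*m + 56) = (m - 1)/(m^2 - 11*m + 28)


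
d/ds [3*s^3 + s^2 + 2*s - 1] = 9*s^2 + 2*s + 2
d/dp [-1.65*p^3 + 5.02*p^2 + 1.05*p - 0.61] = -4.95*p^2 + 10.04*p + 1.05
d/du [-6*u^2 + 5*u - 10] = 5 - 12*u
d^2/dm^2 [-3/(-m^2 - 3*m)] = 6*(-m*(m + 3) + (2*m + 3)^2)/(m^3*(m + 3)^3)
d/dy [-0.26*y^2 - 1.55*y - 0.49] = -0.52*y - 1.55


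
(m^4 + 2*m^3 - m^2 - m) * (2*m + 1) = 2*m^5 + 5*m^4 - 3*m^2 - m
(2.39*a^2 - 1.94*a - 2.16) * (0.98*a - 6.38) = 2.3422*a^3 - 17.1494*a^2 + 10.2604*a + 13.7808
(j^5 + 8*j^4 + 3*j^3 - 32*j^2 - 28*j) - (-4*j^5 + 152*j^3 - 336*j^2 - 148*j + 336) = 5*j^5 + 8*j^4 - 149*j^3 + 304*j^2 + 120*j - 336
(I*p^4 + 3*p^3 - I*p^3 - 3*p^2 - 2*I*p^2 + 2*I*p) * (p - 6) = I*p^5 + 3*p^4 - 7*I*p^4 - 21*p^3 + 4*I*p^3 + 18*p^2 + 14*I*p^2 - 12*I*p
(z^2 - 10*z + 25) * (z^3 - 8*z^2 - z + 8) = z^5 - 18*z^4 + 104*z^3 - 182*z^2 - 105*z + 200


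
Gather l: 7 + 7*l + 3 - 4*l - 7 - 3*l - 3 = 0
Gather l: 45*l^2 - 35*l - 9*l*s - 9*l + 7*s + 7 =45*l^2 + l*(-9*s - 44) + 7*s + 7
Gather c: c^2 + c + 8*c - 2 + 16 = c^2 + 9*c + 14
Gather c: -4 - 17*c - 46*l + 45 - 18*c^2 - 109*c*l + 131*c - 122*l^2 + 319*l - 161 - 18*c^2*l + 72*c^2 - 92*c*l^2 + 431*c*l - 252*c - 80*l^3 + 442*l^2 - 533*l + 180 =c^2*(54 - 18*l) + c*(-92*l^2 + 322*l - 138) - 80*l^3 + 320*l^2 - 260*l + 60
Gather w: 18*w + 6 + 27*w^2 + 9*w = 27*w^2 + 27*w + 6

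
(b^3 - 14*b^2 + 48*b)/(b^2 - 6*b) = b - 8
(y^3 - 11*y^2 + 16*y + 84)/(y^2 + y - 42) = (y^2 - 5*y - 14)/(y + 7)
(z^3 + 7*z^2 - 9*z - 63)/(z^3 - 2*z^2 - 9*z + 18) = (z + 7)/(z - 2)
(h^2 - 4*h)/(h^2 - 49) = h*(h - 4)/(h^2 - 49)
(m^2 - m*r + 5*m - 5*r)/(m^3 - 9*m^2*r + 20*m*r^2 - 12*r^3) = (m + 5)/(m^2 - 8*m*r + 12*r^2)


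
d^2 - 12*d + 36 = (d - 6)^2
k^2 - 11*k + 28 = (k - 7)*(k - 4)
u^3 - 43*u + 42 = (u - 6)*(u - 1)*(u + 7)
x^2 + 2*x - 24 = (x - 4)*(x + 6)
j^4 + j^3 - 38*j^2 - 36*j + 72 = (j - 6)*(j - 1)*(j + 2)*(j + 6)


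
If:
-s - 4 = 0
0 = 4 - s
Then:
No Solution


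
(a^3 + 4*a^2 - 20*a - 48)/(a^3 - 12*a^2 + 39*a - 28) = (a^2 + 8*a + 12)/(a^2 - 8*a + 7)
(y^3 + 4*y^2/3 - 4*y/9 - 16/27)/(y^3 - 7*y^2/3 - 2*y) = (9*y^2 + 6*y - 8)/(9*y*(y - 3))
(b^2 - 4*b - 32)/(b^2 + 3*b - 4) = (b - 8)/(b - 1)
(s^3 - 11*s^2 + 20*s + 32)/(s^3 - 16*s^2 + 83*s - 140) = (s^2 - 7*s - 8)/(s^2 - 12*s + 35)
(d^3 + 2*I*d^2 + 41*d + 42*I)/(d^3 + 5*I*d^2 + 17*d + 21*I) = (d - 6*I)/(d - 3*I)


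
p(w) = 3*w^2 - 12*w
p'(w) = 6*w - 12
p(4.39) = 5.14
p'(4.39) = 14.34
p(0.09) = -1.06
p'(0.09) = -11.46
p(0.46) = -4.89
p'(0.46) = -9.24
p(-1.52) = 25.17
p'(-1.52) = -21.12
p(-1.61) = 27.10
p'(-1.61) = -21.66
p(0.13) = -1.51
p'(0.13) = -11.22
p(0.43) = -4.61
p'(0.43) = -9.42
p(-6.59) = 209.36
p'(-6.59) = -51.54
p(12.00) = 288.00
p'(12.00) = 60.00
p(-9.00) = 351.00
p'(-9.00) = -66.00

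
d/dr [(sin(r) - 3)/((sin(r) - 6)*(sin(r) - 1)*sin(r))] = 2*(-sin(r)^3 + 8*sin(r)^2 - 21*sin(r) + 9)*cos(r)/((sin(r) - 6)^2*(sin(r) - 1)^2*sin(r)^2)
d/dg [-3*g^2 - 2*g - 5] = -6*g - 2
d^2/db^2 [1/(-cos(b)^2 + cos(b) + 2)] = (-4*sin(b)^4 + 11*sin(b)^2 - 7*cos(b)/4 + 3*cos(3*b)/4 - 1)/(sin(b)^2 + cos(b) + 1)^3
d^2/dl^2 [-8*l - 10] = 0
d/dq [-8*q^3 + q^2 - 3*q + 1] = -24*q^2 + 2*q - 3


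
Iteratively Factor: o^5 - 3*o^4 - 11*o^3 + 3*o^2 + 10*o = (o)*(o^4 - 3*o^3 - 11*o^2 + 3*o + 10) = o*(o - 1)*(o^3 - 2*o^2 - 13*o - 10) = o*(o - 5)*(o - 1)*(o^2 + 3*o + 2) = o*(o - 5)*(o - 1)*(o + 2)*(o + 1)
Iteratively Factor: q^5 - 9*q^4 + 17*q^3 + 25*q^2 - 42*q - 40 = (q - 4)*(q^4 - 5*q^3 - 3*q^2 + 13*q + 10) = (q - 5)*(q - 4)*(q^3 - 3*q - 2) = (q - 5)*(q - 4)*(q - 2)*(q^2 + 2*q + 1) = (q - 5)*(q - 4)*(q - 2)*(q + 1)*(q + 1)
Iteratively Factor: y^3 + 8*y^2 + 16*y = (y)*(y^2 + 8*y + 16) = y*(y + 4)*(y + 4)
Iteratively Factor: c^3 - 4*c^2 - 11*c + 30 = (c - 2)*(c^2 - 2*c - 15) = (c - 2)*(c + 3)*(c - 5)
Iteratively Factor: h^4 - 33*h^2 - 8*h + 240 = (h - 3)*(h^3 + 3*h^2 - 24*h - 80) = (h - 3)*(h + 4)*(h^2 - h - 20) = (h - 5)*(h - 3)*(h + 4)*(h + 4)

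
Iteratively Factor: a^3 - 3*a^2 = (a)*(a^2 - 3*a) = a^2*(a - 3)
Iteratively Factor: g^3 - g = (g - 1)*(g^2 + g) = g*(g - 1)*(g + 1)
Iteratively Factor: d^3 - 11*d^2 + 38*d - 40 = (d - 5)*(d^2 - 6*d + 8) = (d - 5)*(d - 4)*(d - 2)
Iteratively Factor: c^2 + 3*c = (c + 3)*(c)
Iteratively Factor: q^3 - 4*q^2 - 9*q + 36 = (q - 4)*(q^2 - 9) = (q - 4)*(q - 3)*(q + 3)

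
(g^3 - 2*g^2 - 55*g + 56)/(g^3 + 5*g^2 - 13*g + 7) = (g - 8)/(g - 1)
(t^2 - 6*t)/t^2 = (t - 6)/t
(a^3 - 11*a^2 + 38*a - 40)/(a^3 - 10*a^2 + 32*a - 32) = (a - 5)/(a - 4)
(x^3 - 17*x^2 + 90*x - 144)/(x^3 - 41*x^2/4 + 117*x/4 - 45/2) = 4*(x - 8)/(4*x - 5)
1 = 1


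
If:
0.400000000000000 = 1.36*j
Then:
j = 0.29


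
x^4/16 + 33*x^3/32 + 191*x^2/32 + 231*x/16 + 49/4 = (x/4 + 1/2)*(x/4 + 1)*(x + 7/2)*(x + 7)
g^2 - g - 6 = (g - 3)*(g + 2)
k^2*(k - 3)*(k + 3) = k^4 - 9*k^2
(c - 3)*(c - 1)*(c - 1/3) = c^3 - 13*c^2/3 + 13*c/3 - 1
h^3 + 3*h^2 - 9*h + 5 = (h - 1)^2*(h + 5)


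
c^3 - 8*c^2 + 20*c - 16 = (c - 4)*(c - 2)^2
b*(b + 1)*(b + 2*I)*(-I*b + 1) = -I*b^4 + 3*b^3 - I*b^3 + 3*b^2 + 2*I*b^2 + 2*I*b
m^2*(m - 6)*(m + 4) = m^4 - 2*m^3 - 24*m^2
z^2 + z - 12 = (z - 3)*(z + 4)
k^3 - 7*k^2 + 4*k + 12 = (k - 6)*(k - 2)*(k + 1)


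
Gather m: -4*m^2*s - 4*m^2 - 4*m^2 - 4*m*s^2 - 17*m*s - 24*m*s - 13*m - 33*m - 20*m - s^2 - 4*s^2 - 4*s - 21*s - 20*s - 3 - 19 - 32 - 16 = m^2*(-4*s - 8) + m*(-4*s^2 - 41*s - 66) - 5*s^2 - 45*s - 70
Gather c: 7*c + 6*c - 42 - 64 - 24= 13*c - 130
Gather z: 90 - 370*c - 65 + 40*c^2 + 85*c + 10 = 40*c^2 - 285*c + 35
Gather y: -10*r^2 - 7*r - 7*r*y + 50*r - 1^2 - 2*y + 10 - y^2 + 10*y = -10*r^2 + 43*r - y^2 + y*(8 - 7*r) + 9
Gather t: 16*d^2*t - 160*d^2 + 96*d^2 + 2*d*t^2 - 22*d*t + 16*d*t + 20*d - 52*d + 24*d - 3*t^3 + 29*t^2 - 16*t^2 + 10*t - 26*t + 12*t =-64*d^2 - 8*d - 3*t^3 + t^2*(2*d + 13) + t*(16*d^2 - 6*d - 4)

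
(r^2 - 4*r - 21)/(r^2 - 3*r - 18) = (r - 7)/(r - 6)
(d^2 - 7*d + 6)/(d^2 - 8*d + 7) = (d - 6)/(d - 7)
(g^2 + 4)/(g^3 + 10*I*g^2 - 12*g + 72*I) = (g + 2*I)/(g^2 + 12*I*g - 36)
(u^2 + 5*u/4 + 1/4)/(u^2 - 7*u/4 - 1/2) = (u + 1)/(u - 2)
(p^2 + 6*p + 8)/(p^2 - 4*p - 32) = (p + 2)/(p - 8)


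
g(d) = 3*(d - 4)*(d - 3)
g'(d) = 6*d - 21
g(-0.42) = 45.35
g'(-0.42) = -23.52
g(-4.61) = 196.57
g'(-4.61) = -48.66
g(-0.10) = 38.13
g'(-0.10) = -21.60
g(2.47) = 2.43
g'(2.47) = -6.18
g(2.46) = 2.49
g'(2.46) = -6.24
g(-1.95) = 88.36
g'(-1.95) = -32.70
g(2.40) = 2.88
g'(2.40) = -6.60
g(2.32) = 3.43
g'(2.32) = -7.08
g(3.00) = 0.00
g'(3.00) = -3.00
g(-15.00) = 1026.00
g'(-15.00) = -111.00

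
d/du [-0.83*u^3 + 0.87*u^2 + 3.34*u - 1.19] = -2.49*u^2 + 1.74*u + 3.34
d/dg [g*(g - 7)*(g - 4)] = 3*g^2 - 22*g + 28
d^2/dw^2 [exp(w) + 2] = exp(w)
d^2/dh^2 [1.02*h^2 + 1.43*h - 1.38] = 2.04000000000000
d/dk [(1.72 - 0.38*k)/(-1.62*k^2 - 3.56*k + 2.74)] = (-0.6156*k^2 + 5.5728*k + 5.082)/(2.6244*k^4 + 11.5344*k^3 + 3.796*k^2 - 19.5088*k + 7.5076)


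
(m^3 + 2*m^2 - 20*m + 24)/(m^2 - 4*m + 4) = m + 6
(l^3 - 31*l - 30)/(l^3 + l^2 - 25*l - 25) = (l - 6)/(l - 5)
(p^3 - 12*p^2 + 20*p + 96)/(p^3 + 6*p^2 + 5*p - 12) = (p^3 - 12*p^2 + 20*p + 96)/(p^3 + 6*p^2 + 5*p - 12)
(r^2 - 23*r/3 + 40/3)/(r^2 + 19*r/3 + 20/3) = (3*r^2 - 23*r + 40)/(3*r^2 + 19*r + 20)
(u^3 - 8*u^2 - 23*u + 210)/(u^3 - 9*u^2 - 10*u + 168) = (u + 5)/(u + 4)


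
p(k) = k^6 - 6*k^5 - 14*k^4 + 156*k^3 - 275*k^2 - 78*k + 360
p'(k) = 6*k^5 - 30*k^4 - 56*k^3 + 468*k^2 - 550*k - 78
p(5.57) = 2570.84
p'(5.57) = 4992.77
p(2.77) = -1.47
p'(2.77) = 11.47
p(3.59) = -8.95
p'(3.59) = -17.13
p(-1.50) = -682.17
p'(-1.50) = 1791.56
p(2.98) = -0.01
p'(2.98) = 1.26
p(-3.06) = -5242.87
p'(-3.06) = 3351.65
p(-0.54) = 296.48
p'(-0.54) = 361.46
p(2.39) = -5.85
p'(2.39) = 5.30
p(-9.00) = 658944.00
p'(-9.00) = -467520.00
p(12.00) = 1432080.00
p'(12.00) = 834858.00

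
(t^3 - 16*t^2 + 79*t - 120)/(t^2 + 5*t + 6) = (t^3 - 16*t^2 + 79*t - 120)/(t^2 + 5*t + 6)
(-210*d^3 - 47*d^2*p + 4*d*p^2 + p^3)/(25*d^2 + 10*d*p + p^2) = (-42*d^2 - d*p + p^2)/(5*d + p)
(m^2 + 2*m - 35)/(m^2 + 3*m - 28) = (m - 5)/(m - 4)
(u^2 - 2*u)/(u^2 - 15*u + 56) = u*(u - 2)/(u^2 - 15*u + 56)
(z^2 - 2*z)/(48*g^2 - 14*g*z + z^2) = z*(z - 2)/(48*g^2 - 14*g*z + z^2)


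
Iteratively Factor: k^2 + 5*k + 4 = (k + 1)*(k + 4)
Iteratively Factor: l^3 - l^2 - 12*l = (l + 3)*(l^2 - 4*l) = l*(l + 3)*(l - 4)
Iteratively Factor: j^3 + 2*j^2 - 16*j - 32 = (j + 4)*(j^2 - 2*j - 8) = (j - 4)*(j + 4)*(j + 2)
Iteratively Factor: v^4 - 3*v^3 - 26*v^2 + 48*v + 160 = (v + 2)*(v^3 - 5*v^2 - 16*v + 80) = (v - 5)*(v + 2)*(v^2 - 16) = (v - 5)*(v + 2)*(v + 4)*(v - 4)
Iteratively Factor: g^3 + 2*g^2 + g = (g)*(g^2 + 2*g + 1) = g*(g + 1)*(g + 1)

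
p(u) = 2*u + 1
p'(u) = 2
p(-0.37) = 0.26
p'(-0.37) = 2.00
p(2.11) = 5.22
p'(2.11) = 2.00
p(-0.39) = 0.22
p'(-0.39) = 2.00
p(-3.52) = -6.04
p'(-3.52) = 2.00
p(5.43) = 11.86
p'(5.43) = 2.00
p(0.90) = 2.80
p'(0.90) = 2.00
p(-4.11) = -7.22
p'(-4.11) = 2.00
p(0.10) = 1.20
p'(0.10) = 2.00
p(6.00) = 13.00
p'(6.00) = 2.00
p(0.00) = 1.00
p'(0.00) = 2.00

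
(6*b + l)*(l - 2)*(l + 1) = 6*b*l^2 - 6*b*l - 12*b + l^3 - l^2 - 2*l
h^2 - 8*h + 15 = (h - 5)*(h - 3)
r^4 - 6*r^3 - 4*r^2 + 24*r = r*(r - 6)*(r - 2)*(r + 2)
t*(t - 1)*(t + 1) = t^3 - t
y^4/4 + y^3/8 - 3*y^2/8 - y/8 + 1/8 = (y/4 + 1/4)*(y - 1)*(y - 1/2)*(y + 1)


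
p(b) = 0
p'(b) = 0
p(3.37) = 0.00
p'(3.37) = 0.00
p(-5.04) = 0.00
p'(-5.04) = 0.00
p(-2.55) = 0.00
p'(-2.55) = 0.00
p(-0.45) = 0.00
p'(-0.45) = 0.00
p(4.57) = 0.00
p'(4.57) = 0.00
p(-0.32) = 0.00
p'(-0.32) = 0.00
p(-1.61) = 0.00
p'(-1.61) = 0.00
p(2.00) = 0.00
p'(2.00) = 0.00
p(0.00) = 0.00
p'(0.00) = 0.00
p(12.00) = 0.00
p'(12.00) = 0.00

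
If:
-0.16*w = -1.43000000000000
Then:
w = 8.94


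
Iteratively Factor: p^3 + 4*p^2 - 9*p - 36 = (p - 3)*(p^2 + 7*p + 12) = (p - 3)*(p + 3)*(p + 4)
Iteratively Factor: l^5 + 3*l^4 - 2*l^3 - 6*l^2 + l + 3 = (l - 1)*(l^4 + 4*l^3 + 2*l^2 - 4*l - 3) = (l - 1)^2*(l^3 + 5*l^2 + 7*l + 3) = (l - 1)^2*(l + 1)*(l^2 + 4*l + 3) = (l - 1)^2*(l + 1)^2*(l + 3)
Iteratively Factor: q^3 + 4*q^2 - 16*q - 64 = (q - 4)*(q^2 + 8*q + 16) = (q - 4)*(q + 4)*(q + 4)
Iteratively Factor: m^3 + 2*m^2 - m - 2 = (m - 1)*(m^2 + 3*m + 2) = (m - 1)*(m + 1)*(m + 2)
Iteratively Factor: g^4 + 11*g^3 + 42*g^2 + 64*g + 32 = (g + 2)*(g^3 + 9*g^2 + 24*g + 16) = (g + 2)*(g + 4)*(g^2 + 5*g + 4) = (g + 2)*(g + 4)^2*(g + 1)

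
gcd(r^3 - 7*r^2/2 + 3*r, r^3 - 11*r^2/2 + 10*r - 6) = r^2 - 7*r/2 + 3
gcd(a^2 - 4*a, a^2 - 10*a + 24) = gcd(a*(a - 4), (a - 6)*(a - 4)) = a - 4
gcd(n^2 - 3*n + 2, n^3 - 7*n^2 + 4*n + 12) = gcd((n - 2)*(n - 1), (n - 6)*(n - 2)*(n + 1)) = n - 2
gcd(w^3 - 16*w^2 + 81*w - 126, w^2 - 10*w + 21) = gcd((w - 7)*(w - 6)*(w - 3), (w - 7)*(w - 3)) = w^2 - 10*w + 21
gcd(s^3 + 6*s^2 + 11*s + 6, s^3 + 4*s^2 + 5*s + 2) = s^2 + 3*s + 2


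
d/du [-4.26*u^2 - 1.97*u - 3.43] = -8.52*u - 1.97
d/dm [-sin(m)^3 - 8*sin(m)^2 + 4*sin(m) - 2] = (-3*sin(m)^2 - 16*sin(m) + 4)*cos(m)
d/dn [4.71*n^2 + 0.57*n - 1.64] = 9.42*n + 0.57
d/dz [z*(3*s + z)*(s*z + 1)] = 6*s^2*z + 3*s*z^2 + 3*s + 2*z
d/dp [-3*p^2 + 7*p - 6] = 7 - 6*p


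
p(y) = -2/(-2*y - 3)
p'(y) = -4/(-2*y - 3)^2 = -4/(2*y + 3)^2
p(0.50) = 0.50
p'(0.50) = -0.25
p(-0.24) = 0.79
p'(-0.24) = -0.63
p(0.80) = 0.43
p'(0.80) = -0.19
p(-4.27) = -0.36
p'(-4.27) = -0.13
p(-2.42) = -1.09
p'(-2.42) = -1.18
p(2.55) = 0.25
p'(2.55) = -0.06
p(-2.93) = -0.70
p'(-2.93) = -0.49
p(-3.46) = -0.51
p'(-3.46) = -0.26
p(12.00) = 0.07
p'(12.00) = -0.00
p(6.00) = 0.13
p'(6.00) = -0.02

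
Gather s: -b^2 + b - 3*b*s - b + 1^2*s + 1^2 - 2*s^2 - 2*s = -b^2 - 2*s^2 + s*(-3*b - 1) + 1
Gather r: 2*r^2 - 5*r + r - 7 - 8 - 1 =2*r^2 - 4*r - 16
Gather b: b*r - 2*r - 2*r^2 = b*r - 2*r^2 - 2*r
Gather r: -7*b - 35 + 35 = -7*b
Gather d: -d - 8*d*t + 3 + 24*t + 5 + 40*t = d*(-8*t - 1) + 64*t + 8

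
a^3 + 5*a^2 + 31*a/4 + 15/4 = (a + 1)*(a + 3/2)*(a + 5/2)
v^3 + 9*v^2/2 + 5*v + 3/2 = (v + 1/2)*(v + 1)*(v + 3)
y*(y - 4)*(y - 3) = y^3 - 7*y^2 + 12*y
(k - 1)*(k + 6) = k^2 + 5*k - 6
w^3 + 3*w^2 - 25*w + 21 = (w - 3)*(w - 1)*(w + 7)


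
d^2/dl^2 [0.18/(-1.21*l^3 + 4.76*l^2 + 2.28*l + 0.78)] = ((1.3068*l - 1.7136)*(-1.21*l^3 + 4.76*l^2 + 2.28*l + 0.78) + 0.18*(-7.26*l^2 + 19.04*l + 4.56)*(-3.63*l^2 + 9.52*l + 2.28))/(-1.21*l^3 + 4.76*l^2 + 2.28*l + 0.78)^3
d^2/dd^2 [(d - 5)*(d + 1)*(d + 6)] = 6*d + 4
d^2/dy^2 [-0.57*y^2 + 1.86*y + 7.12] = -1.14000000000000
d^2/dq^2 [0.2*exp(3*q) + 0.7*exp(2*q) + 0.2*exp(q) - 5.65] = (1.8*exp(2*q) + 2.8*exp(q) + 0.2)*exp(q)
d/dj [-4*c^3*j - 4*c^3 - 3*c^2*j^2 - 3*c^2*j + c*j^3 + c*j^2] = c*(-4*c^2 - 6*c*j - 3*c + 3*j^2 + 2*j)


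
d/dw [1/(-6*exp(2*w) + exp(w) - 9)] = (12*exp(w) - 1)*exp(w)/(6*exp(2*w) - exp(w) + 9)^2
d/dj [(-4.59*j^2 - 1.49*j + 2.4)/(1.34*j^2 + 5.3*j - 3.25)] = (-22.3304*j^2 + 23.403*j - 7.8775)/(1.7956*j^4 + 14.204*j^3 + 19.38*j^2 - 34.45*j + 10.5625)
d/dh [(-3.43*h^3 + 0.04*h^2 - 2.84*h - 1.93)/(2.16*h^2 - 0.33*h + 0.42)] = (-7.4088*h^4 + 2.2638*h^3 + 1.7994*h^2 + 8.3712*h - 1.8297)/(4.6656*h^4 - 1.4256*h^3 + 1.9233*h^2 - 0.2772*h + 0.1764)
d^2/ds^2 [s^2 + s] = 2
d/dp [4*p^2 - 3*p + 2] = 8*p - 3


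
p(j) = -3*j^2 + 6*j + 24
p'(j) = 6 - 6*j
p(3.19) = 12.61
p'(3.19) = -13.14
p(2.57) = 19.61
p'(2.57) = -9.42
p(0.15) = 24.83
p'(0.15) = 5.10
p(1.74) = 25.36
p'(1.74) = -4.44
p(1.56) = 26.06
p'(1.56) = -3.36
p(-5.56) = -102.10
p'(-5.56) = 39.36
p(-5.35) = -93.97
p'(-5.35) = 38.10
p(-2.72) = -14.52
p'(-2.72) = 22.32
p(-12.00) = -480.00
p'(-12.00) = 78.00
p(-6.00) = -120.00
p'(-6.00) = 42.00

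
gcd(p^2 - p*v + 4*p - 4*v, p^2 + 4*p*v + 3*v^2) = 1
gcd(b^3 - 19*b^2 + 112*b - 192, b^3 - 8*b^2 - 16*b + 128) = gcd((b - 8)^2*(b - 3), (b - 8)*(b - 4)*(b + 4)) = b - 8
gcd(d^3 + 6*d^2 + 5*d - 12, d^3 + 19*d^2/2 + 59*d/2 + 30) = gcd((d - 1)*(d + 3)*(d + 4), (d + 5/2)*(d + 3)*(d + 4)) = d^2 + 7*d + 12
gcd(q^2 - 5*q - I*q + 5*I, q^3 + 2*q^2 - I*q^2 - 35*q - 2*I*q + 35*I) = q^2 + q*(-5 - I) + 5*I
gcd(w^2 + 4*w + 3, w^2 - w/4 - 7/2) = 1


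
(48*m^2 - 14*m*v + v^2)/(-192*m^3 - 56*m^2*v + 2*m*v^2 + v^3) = (-6*m + v)/(24*m^2 + 10*m*v + v^2)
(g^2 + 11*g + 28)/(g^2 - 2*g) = (g^2 + 11*g + 28)/(g*(g - 2))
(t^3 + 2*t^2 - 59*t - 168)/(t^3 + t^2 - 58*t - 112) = (t + 3)/(t + 2)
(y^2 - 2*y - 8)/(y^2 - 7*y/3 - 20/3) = 3*(y + 2)/(3*y + 5)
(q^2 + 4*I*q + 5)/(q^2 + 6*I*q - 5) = (q - I)/(q + I)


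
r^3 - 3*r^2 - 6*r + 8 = (r - 4)*(r - 1)*(r + 2)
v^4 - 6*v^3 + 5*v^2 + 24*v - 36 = (v - 3)^2*(v - 2)*(v + 2)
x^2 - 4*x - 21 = (x - 7)*(x + 3)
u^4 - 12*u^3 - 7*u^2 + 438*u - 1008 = (u - 8)*(u - 7)*(u - 3)*(u + 6)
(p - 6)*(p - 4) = p^2 - 10*p + 24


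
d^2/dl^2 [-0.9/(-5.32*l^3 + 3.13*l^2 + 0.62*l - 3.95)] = ((5.634 - 28.728*l)*(5.32*l^3 - 3.13*l^2 - 0.62*l + 3.95) + 0.9*(-31.92*l^2 + 12.52*l + 1.24)*(-15.96*l^2 + 6.26*l + 0.62))/(5.32*l^3 - 3.13*l^2 - 0.62*l + 3.95)^3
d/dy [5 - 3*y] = -3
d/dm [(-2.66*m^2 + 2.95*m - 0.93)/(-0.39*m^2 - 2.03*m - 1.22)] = (6.5503*m^2 + 5.765*m - 5.4869)/(0.1521*m^4 + 1.5834*m^3 + 5.0725*m^2 + 4.9532*m + 1.4884)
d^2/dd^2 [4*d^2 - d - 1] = 8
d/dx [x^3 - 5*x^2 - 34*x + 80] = 3*x^2 - 10*x - 34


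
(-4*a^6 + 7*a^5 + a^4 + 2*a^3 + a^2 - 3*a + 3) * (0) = 0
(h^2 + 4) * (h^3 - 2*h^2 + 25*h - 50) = h^5 - 2*h^4 + 29*h^3 - 58*h^2 + 100*h - 200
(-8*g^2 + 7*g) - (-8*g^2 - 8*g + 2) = 15*g - 2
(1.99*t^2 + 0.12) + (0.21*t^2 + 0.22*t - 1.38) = 2.2*t^2 + 0.22*t - 1.26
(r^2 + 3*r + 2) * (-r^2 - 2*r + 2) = -r^4 - 5*r^3 - 6*r^2 + 2*r + 4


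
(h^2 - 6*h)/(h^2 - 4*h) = (h - 6)/(h - 4)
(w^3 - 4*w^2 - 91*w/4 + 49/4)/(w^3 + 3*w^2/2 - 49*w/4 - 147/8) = 2*(2*w^2 - 15*w + 7)/(4*w^2 - 8*w - 21)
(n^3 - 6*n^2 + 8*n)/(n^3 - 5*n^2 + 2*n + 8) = n/(n + 1)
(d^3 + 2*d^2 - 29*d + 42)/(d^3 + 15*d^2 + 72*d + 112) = (d^2 - 5*d + 6)/(d^2 + 8*d + 16)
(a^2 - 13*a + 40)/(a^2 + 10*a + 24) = (a^2 - 13*a + 40)/(a^2 + 10*a + 24)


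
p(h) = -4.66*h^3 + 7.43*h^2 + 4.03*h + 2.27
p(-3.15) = 208.95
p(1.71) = 7.59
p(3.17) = -58.74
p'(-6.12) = -610.53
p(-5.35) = 906.96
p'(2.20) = -30.94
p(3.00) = -44.59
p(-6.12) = 1324.06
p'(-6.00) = -588.41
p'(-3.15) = -181.50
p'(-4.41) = -333.39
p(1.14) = 9.62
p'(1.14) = 2.80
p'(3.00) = -77.21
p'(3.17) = -89.35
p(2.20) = -2.52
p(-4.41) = 528.67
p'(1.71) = -11.44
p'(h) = -13.98*h^2 + 14.86*h + 4.03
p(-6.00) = 1252.13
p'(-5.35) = -475.61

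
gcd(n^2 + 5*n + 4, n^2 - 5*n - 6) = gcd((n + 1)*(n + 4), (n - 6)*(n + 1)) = n + 1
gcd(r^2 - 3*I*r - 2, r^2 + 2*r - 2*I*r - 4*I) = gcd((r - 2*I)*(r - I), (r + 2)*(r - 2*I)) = r - 2*I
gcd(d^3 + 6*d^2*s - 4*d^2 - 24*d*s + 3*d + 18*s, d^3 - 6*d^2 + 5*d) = d - 1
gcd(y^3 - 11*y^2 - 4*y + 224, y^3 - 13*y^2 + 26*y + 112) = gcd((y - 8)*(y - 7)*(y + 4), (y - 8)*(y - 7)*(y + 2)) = y^2 - 15*y + 56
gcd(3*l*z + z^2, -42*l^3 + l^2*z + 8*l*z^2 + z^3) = 3*l + z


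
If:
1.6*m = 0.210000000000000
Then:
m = 0.13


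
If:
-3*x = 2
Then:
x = -2/3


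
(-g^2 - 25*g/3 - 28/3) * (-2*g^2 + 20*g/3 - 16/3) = 2*g^4 + 10*g^3 - 284*g^2/9 - 160*g/9 + 448/9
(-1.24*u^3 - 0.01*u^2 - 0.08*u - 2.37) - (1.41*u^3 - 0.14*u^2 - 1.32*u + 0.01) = -2.65*u^3 + 0.13*u^2 + 1.24*u - 2.38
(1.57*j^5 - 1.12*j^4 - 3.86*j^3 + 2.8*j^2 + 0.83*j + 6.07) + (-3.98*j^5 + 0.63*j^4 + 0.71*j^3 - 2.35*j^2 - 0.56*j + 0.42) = -2.41*j^5 - 0.49*j^4 - 3.15*j^3 + 0.45*j^2 + 0.27*j + 6.49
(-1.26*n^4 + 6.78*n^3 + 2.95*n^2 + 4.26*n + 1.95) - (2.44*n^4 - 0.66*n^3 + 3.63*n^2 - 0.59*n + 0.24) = -3.7*n^4 + 7.44*n^3 - 0.68*n^2 + 4.85*n + 1.71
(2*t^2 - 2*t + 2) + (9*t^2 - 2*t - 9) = 11*t^2 - 4*t - 7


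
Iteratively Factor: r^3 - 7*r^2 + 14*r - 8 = (r - 2)*(r^2 - 5*r + 4) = (r - 4)*(r - 2)*(r - 1)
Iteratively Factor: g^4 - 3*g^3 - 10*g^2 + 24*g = (g - 4)*(g^3 + g^2 - 6*g) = g*(g - 4)*(g^2 + g - 6) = g*(g - 4)*(g - 2)*(g + 3)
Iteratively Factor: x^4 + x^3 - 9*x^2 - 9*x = (x + 3)*(x^3 - 2*x^2 - 3*x) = (x - 3)*(x + 3)*(x^2 + x) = (x - 3)*(x + 1)*(x + 3)*(x)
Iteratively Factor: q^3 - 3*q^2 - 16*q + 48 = (q - 3)*(q^2 - 16) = (q - 4)*(q - 3)*(q + 4)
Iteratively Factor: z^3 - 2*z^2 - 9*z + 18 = (z - 2)*(z^2 - 9) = (z - 3)*(z - 2)*(z + 3)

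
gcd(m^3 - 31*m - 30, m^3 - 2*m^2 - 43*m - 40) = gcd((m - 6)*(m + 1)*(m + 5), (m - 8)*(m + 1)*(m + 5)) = m^2 + 6*m + 5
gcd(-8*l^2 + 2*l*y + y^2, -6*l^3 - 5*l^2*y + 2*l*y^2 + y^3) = -2*l + y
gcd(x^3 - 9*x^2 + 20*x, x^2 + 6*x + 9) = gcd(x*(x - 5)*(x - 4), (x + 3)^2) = 1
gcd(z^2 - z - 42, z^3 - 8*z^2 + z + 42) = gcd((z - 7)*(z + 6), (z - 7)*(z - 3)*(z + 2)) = z - 7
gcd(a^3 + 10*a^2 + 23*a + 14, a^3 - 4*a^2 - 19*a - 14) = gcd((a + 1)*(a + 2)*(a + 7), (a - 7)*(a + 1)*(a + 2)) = a^2 + 3*a + 2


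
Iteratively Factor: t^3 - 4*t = (t + 2)*(t^2 - 2*t) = (t - 2)*(t + 2)*(t)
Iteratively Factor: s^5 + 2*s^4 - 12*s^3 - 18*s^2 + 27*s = (s - 3)*(s^4 + 5*s^3 + 3*s^2 - 9*s) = (s - 3)*(s - 1)*(s^3 + 6*s^2 + 9*s) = (s - 3)*(s - 1)*(s + 3)*(s^2 + 3*s) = (s - 3)*(s - 1)*(s + 3)^2*(s)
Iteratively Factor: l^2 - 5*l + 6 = (l - 2)*(l - 3)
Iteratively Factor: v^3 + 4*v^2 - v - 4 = (v - 1)*(v^2 + 5*v + 4) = (v - 1)*(v + 1)*(v + 4)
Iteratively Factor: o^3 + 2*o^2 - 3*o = (o + 3)*(o^2 - o) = o*(o + 3)*(o - 1)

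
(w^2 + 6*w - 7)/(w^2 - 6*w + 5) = (w + 7)/(w - 5)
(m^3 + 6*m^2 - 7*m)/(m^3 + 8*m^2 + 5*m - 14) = m/(m + 2)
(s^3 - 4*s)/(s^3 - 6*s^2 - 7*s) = (4 - s^2)/(-s^2 + 6*s + 7)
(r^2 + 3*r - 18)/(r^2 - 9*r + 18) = (r + 6)/(r - 6)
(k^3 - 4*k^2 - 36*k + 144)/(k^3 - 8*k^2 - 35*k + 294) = (k^2 - 10*k + 24)/(k^2 - 14*k + 49)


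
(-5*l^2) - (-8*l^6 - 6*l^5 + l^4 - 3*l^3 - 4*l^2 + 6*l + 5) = 8*l^6 + 6*l^5 - l^4 + 3*l^3 - l^2 - 6*l - 5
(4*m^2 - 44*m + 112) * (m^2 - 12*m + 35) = 4*m^4 - 92*m^3 + 780*m^2 - 2884*m + 3920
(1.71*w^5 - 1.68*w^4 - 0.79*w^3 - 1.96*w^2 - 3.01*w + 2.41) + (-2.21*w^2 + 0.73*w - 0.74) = 1.71*w^5 - 1.68*w^4 - 0.79*w^3 - 4.17*w^2 - 2.28*w + 1.67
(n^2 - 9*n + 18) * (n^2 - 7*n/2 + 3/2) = n^4 - 25*n^3/2 + 51*n^2 - 153*n/2 + 27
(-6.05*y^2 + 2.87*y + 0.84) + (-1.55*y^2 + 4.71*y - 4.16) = -7.6*y^2 + 7.58*y - 3.32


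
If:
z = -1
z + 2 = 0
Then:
No Solution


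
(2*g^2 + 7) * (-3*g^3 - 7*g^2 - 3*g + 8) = -6*g^5 - 14*g^4 - 27*g^3 - 33*g^2 - 21*g + 56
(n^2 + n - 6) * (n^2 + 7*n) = n^4 + 8*n^3 + n^2 - 42*n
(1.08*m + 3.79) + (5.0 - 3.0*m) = 8.79 - 1.92*m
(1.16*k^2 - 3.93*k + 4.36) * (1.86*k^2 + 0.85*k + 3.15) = 2.1576*k^4 - 6.3238*k^3 + 8.4231*k^2 - 8.6735*k + 13.734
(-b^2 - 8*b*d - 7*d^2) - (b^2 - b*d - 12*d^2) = -2*b^2 - 7*b*d + 5*d^2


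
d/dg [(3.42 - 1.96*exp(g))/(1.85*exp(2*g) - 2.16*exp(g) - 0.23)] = (3.626*exp(2*g) - 12.654*exp(g) + 7.838)*exp(g)/(3.4225*exp(4*g) - 7.992*exp(3*g) + 3.8146*exp(2*g) + 0.9936*exp(g) + 0.0529)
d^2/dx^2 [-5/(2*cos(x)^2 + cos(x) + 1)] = 5*(16*sin(x)^4 - sin(x)^2 - 17*cos(x)/2 + 3*cos(3*x)/2 - 13)/(-2*sin(x)^2 + cos(x) + 3)^3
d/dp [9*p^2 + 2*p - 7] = 18*p + 2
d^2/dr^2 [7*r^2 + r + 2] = 14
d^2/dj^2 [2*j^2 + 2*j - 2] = 4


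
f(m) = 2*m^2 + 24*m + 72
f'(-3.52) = 9.92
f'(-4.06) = 7.76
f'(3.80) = 39.20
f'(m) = 4*m + 24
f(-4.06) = 7.53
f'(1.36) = 29.44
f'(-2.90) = 12.40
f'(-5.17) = 3.32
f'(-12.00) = -24.00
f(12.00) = 648.00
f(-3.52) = 12.30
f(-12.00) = 72.00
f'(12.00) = 72.00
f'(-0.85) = 20.60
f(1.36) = 108.34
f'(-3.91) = 8.36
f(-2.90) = 19.22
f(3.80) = 192.08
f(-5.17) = 1.38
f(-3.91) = 8.74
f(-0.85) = 53.04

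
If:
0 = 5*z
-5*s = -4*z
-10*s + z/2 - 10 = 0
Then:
No Solution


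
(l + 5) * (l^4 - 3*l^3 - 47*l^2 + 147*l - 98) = l^5 + 2*l^4 - 62*l^3 - 88*l^2 + 637*l - 490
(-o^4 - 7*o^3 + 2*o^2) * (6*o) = -6*o^5 - 42*o^4 + 12*o^3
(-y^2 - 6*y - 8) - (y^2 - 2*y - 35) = -2*y^2 - 4*y + 27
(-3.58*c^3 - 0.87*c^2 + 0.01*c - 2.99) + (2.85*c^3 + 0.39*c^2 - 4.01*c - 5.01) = -0.73*c^3 - 0.48*c^2 - 4.0*c - 8.0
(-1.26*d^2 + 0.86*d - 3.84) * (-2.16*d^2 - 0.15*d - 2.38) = 2.7216*d^4 - 1.6686*d^3 + 11.1642*d^2 - 1.4708*d + 9.1392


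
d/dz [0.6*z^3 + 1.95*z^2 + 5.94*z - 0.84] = 1.8*z^2 + 3.9*z + 5.94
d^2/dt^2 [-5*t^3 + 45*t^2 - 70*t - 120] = 90 - 30*t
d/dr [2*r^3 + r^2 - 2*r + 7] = 6*r^2 + 2*r - 2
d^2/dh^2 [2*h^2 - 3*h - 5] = 4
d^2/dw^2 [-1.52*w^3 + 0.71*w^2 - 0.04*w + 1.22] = 1.42 - 9.12*w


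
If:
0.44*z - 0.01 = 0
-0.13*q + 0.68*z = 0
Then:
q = 0.12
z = 0.02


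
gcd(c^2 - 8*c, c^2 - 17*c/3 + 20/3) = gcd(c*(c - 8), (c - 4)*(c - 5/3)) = 1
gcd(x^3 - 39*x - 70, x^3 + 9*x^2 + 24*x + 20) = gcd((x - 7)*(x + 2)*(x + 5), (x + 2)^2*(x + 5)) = x^2 + 7*x + 10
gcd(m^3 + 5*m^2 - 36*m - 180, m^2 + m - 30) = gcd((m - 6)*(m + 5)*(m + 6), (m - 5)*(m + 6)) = m + 6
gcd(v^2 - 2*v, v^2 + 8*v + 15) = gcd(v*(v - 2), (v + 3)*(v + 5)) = 1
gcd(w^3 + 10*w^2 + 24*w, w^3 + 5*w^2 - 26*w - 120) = w^2 + 10*w + 24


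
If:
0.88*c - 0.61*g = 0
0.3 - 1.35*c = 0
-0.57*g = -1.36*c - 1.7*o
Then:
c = 0.22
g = 0.32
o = -0.07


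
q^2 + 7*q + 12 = (q + 3)*(q + 4)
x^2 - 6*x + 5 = (x - 5)*(x - 1)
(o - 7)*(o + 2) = o^2 - 5*o - 14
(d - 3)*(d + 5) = d^2 + 2*d - 15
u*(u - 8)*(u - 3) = u^3 - 11*u^2 + 24*u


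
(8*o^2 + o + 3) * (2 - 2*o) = -16*o^3 + 14*o^2 - 4*o + 6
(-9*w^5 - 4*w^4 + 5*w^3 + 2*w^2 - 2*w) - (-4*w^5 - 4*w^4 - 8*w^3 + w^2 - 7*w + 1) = -5*w^5 + 13*w^3 + w^2 + 5*w - 1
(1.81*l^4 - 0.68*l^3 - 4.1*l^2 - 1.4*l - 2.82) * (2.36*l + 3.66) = 4.2716*l^5 + 5.0198*l^4 - 12.1648*l^3 - 18.31*l^2 - 11.7792*l - 10.3212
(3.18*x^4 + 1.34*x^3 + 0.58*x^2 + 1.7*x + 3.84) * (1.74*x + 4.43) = 5.5332*x^5 + 16.419*x^4 + 6.9454*x^3 + 5.5274*x^2 + 14.2126*x + 17.0112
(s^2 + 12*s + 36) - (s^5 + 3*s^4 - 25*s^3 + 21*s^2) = -s^5 - 3*s^4 + 25*s^3 - 20*s^2 + 12*s + 36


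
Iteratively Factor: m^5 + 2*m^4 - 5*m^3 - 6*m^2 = (m - 2)*(m^4 + 4*m^3 + 3*m^2) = (m - 2)*(m + 3)*(m^3 + m^2) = (m - 2)*(m + 1)*(m + 3)*(m^2) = m*(m - 2)*(m + 1)*(m + 3)*(m)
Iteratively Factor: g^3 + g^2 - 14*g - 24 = (g + 3)*(g^2 - 2*g - 8) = (g - 4)*(g + 3)*(g + 2)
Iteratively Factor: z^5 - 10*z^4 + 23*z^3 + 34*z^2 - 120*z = (z + 2)*(z^4 - 12*z^3 + 47*z^2 - 60*z) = (z - 5)*(z + 2)*(z^3 - 7*z^2 + 12*z) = z*(z - 5)*(z + 2)*(z^2 - 7*z + 12) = z*(z - 5)*(z - 4)*(z + 2)*(z - 3)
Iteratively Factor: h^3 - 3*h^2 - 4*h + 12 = (h - 3)*(h^2 - 4) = (h - 3)*(h - 2)*(h + 2)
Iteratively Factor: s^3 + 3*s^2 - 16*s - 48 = (s - 4)*(s^2 + 7*s + 12) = (s - 4)*(s + 3)*(s + 4)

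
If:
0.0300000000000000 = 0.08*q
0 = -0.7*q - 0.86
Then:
No Solution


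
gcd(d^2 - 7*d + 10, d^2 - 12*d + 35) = d - 5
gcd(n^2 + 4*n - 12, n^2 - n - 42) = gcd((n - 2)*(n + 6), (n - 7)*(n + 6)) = n + 6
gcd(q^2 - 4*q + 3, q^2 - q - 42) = 1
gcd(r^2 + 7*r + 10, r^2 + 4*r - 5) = r + 5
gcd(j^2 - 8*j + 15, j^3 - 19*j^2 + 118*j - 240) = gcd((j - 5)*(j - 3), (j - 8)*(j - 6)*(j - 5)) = j - 5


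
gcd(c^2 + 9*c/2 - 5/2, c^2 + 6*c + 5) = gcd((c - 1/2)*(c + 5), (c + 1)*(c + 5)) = c + 5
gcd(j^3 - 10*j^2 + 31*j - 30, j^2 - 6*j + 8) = j - 2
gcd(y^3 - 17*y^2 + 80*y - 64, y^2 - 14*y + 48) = y - 8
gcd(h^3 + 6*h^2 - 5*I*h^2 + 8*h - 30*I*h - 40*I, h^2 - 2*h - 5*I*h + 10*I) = h - 5*I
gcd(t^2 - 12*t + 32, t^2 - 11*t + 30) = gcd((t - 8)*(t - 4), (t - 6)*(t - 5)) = 1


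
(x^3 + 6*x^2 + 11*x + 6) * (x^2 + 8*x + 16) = x^5 + 14*x^4 + 75*x^3 + 190*x^2 + 224*x + 96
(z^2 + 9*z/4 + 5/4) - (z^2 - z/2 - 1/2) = 11*z/4 + 7/4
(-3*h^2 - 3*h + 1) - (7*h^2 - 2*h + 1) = -10*h^2 - h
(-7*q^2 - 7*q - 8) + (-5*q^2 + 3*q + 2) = -12*q^2 - 4*q - 6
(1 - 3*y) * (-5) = 15*y - 5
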